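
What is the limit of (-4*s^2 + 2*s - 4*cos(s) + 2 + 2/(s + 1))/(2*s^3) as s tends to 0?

Substitution gives 0/0 (the numerator vanishes to order 3).
Expand each term to order s^3: the coefficient of s^3 in -4·cos(s) is 0 and in 2·1/(1 + s) is -2.
Lower-order terms cancel with the polynomial part, so the numerator is (-2)·s^3 + o(s^3), and the limit is (-2)/(2) = -1.

-1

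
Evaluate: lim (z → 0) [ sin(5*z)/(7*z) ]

Substitution gives 0/0.
Write it as (5/7)·sin(5z)/(5z); since sin(u)/u → 1, the limit is 5/7.

5/7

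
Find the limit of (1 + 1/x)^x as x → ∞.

The base → 1 and the exponent → ∞: a 1^∞ form.
Take logarithms: (x)·ln(1 + 1/x). Since ln(1+u) ~ u for small u, this behaves like (x)·(1/x) → 1.
So the limit is e^(1).

e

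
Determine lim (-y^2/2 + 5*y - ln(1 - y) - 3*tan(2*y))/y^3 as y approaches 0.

-23/3

Substitution gives 0/0 (the numerator vanishes to order 3).
Expand each term to order y^3: the coefficient of y^3 in −ln(1 - y) is 1/3 and in -3·tan(2y) is -8.
Lower-order terms cancel with the polynomial part, so the numerator is (-23/3)·y^3 + o(y^3), and the limit is (-23/3)/(1) = -23/3.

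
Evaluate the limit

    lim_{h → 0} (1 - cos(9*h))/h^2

81/2

Substitution gives 0/0.
Use (1 − cos u)/u² → 1/2 with u = 9h: the limit is 9²/(2·1) = 81/2.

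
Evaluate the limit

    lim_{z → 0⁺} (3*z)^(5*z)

1

Base → 0⁺ and exponent → 0⁺: a 0^0 form.
Take logs: 5z·ln(3z). This is 0·(−∞); rewriting as ln(3z)/(1/(5z)) and applying L'Hôpital gives 0.
Hence the limit is e^0 = 1.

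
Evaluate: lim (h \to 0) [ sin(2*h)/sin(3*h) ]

2/3

Substitution gives 0/0.
Divide numerator and denominator by h: sin(2h)/h → 2 and sin(3h)/h → 3, so the limit is 1·2/3 = 2/3.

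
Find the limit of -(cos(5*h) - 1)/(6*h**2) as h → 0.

Direct substitution gives 0/0.
Apply L'Hôpital: lim (-5*sin(5*h))/(-12*h), still 0/0.
After 2 applications of L'Hôpital's rule the quotient is (-25*cos(5*h))/(-12); substituting h = 0 gives 25/12.

25/12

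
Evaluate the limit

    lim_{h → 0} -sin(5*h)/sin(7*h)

Substitution gives 0/0.
Divide numerator and denominator by h: sin(5h)/h → 5 and sin(7h)/h → 7, so the limit is -1·5/7 = -5/7.

-5/7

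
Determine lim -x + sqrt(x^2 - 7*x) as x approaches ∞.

This has the form ∞ − ∞. Multiply and divide by the conjugate √(x^2 - 7*x) + x.
That gives (-7x) / (√(x^2 - 7*x) + x).
Divide numerator and denominator by x: the limit is -7/(2·1) = -7/2.

-7/2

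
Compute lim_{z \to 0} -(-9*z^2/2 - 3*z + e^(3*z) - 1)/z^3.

-9/2

Direct substitution gives 0/0.
Apply L'Hôpital: lim (-9*z + 3*e^(3*z) - 3)/(-3*z^2), still 0/0.
Apply L'Hôpital: lim (9*e^(3*z) - 9)/(-6*z), still 0/0.
After 3 applications of L'Hôpital's rule the quotient is (27*e^(3*z))/(-6); substituting z = 0 gives -9/2.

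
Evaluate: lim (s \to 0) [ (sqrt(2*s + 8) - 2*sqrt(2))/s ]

A 0/0 form; rationalise with √(8 + 2s) + √8. This collapses the numerator to 2s, leaving 2/(√(8 + 2s) + √8) → 2/(2√8) = √(2)/4.

√(2)/4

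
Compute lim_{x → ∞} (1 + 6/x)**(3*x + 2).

e^(18)

Let L be the limit and take ln: ln L = lim (3x + 2)·ln(1 + 6/x) = lim (3x + 2)·(6/x + O(1/x²)) = 18.
Hence L = e^(18).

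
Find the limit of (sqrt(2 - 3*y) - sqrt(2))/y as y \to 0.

Substitution gives 0/0. Multiply numerator and denominator by the conjugate √(2 - 3y) + √2.
The numerator becomes (2 - 3y) − 2 = -3y, so the expression simplifies to -3/(√(2 - 3y) + √2).
Letting y → 0 gives -3/(2√2) = -3*√(2)/4.

-3*√(2)/4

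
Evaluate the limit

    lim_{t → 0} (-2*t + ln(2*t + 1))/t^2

-2

Direct substitution gives 0/0.
Apply L'Hôpital: lim (-2 + 2/(2*t + 1))/(2*t), still 0/0.
After 2 applications of L'Hôpital's rule the quotient is (-4/(2*t + 1)^2)/(2); substituting t = 0 gives -2.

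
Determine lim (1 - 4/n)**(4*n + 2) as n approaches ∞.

e^(-16)

Let L be the limit and take ln: ln L = lim (4n + 2)·ln(1 - 4/n) = lim (4n + 2)·(-4/n + O(1/n²)) = -16.
Hence L = e^(-16).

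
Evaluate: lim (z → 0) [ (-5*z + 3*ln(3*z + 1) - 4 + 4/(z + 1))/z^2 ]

-19/2

Substitution gives 0/0 (the numerator vanishes to order 2).
Expand each term to order z^2: the coefficient of z^2 in 3·ln(1 + 3z) is -27/2 and in 4·1/(1 + z) is 4.
Lower-order terms cancel with the polynomial part, so the numerator is (-19/2)·z^2 + o(z^2), and the limit is (-19/2)/(1) = -19/2.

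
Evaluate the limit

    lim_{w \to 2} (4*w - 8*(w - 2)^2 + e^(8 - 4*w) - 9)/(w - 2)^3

-32/3

Direct substitution gives 0/0.
Apply L'Hôpital: lim (-16*w - 4*e^(8 - 4*w) + 36)/(3*(w - 2)^2), still 0/0.
Apply L'Hôpital: lim (16*e^(8 - 4*w) - 16)/(6*w - 12), still 0/0.
After 3 applications of L'Hôpital's rule the quotient is (-64*e^(8 - 4*w))/(6); substituting w = 2 gives -32/3.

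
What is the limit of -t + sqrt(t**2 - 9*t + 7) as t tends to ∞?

An ∞ − ∞ form. Rationalising with the conjugate, the difference becomes (-9t + 7) / (√(t^2 - 9*t + 7) + t).
For large t the denominator behaves like 2·t, so the quotient tends to -9/2 = -9/2.

-9/2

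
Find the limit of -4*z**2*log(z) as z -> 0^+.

0

This is a 0·(−∞) form. Rewrite as -4·ln(z) / z^(−2) and apply L'Hôpital:
the derivative quotient is -4·(1/z) / (−2·z^(−3)) = (4/2)·z^2 → 0.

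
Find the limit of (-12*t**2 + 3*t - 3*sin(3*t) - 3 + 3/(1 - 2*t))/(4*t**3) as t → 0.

Substitution gives 0/0; apply L'Hôpital's rule 3 times.
After differentiating numerator and denominator 3 times the quotient is (81*cos(3*t) + 144/(2*t - 1)^4)/(24); at t = 0 this is 75/8.

75/8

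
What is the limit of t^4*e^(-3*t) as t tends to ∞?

0

Write as t^4/e^{3t}, an ∞/∞ form.
Exponential growth dominates any polynomial, so repeated L'Hôpital (or the standard result) gives 0.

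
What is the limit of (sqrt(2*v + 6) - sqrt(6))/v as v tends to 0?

Substitution gives 0/0. Multiply numerator and denominator by the conjugate √(6 + 2v) + √6.
The numerator becomes (6 + 2v) − 6 = 2v, so the expression simplifies to 2/(√(6 + 2v) + √6).
Letting v → 0 gives 2/(2√6) = √(6)/6.

√(6)/6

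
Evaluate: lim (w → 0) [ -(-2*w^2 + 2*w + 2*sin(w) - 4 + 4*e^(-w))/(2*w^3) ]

1/2

Substitution gives 0/0; apply L'Hôpital's rule 3 times.
After differentiating numerator and denominator 3 times the quotient is (-2*cos(w) - 4*e^(-w))/(-12); at w = 0 this is 1/2.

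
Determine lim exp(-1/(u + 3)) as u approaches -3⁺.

0

As u → -3⁺, -1/(u + 3) → −∞, so e^(-1/(u + 3)) → 0.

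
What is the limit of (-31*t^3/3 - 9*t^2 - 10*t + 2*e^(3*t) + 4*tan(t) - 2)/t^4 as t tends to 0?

27/4

Substitution gives 0/0; apply L'Hôpital's rule 4 times.
After differentiating numerator and denominator 4 times the quotient is (162*e^(3*t) + 96*tan(t)^5 + 160*tan(t)^3 + 64*tan(t))/(24); at t = 0 this is 27/4.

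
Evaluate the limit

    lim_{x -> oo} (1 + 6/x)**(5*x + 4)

The base → 1 and the exponent → ∞: a 1^∞ form.
Take logarithms: (5x + 4)·ln(1 + 6/x). Since ln(1+u) ~ u for small u, this behaves like (5x)·(6/x) → 30.
So the limit is e^(30).

e^(30)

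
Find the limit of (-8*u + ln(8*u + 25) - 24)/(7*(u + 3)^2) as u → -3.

Direct substitution gives 0/0.
Apply L'Hôpital: lim (-8 + 8/(8*u + 25))/(14*u + 42), still 0/0.
After 2 applications of L'Hôpital's rule the quotient is (-64/(8*u + 25)^2)/(14); substituting u = -3 gives -32/7.

-32/7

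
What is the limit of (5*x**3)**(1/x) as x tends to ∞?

1

Base → ∞ and exponent → 0: an ∞^0 form.
Take logs: (1/x)·ln(5·x^3) = (ln 5 + 3·ln x)/x → 0.
So the limit is e^0 = 1.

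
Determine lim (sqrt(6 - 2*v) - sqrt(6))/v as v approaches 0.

Substitution gives 0/0. Multiply numerator and denominator by the conjugate √(6 - 2v) + √6.
The numerator becomes (6 - 2v) − 6 = -2v, so the expression simplifies to -2/(√(6 - 2v) + √6).
Letting v → 0 gives -2/(2√6) = -√(6)/6.

-√(6)/6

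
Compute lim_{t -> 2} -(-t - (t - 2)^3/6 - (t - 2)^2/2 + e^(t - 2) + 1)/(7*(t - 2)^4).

Direct substitution gives 0/0.
Apply L'Hôpital: lim (-t - (t - 2)^2/2 + e^(t - 2) + 1)/(-28*(t - 2)^3), still 0/0.
Apply L'Hôpital: lim (-t + e^(t - 2) + 1)/(-84*(t - 2)^2), still 0/0.
Apply L'Hôpital: lim (e^(t - 2) - 1)/(336 - 168*t), still 0/0.
After 4 applications of L'Hôpital's rule the quotient is (e^(t - 2))/(-168); substituting t = 2 gives -1/168.

-1/168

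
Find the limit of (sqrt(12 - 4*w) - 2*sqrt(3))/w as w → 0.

A 0/0 form; rationalise with √(12 - 4w) + √12. This collapses the numerator to -4w, leaving -4/(√(12 - 4w) + √12) → -4/(2√12) = -√(3)/3.

-√(3)/3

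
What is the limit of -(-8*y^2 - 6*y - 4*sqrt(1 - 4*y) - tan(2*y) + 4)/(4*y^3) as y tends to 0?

-10/3

Substitution gives 0/0 (the numerator vanishes to order 3).
Expand each term to order y^3: the coefficient of y^3 in −tan(2y) is -8/3 and in -4·√(1 - 4y) is 16.
Lower-order terms cancel with the polynomial part, so the numerator is (40/3)·y^3 + o(y^3), and the limit is (40/3)/(-4) = -10/3.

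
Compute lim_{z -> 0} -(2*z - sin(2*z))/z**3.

Direct substitution gives 0/0.
Apply L'Hôpital: lim (2 - 2*cos(2*z))/(-3*z^2), still 0/0.
Apply L'Hôpital: lim (4*sin(2*z))/(-6*z), still 0/0.
After 3 applications of L'Hôpital's rule the quotient is (8*cos(2*z))/(-6); substituting z = 0 gives -4/3.

-4/3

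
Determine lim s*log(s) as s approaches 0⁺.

This is a 0·(−∞) form. Rewrite as 1·ln(s) / s^(−1) and apply L'Hôpital:
the derivative quotient is 1·(1/s) / (−1·s^(−2)) = (-1/1)·s^1 → 0.

0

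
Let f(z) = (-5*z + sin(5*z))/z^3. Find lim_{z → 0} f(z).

Direct substitution gives 0/0.
Apply L'Hôpital: lim (5*cos(5*z) - 5)/(3*z^2), still 0/0.
Apply L'Hôpital: lim (-25*sin(5*z))/(6*z), still 0/0.
After 3 applications of L'Hôpital's rule the quotient is (-125*cos(5*z))/(6); substituting z = 0 gives -125/6.

-125/6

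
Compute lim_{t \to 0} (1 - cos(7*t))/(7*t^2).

Substitution gives 0/0.
Use (1 − cos u)/u² → 1/2 with u = 7t: the limit is 7²/(2·7) = 7/2.

7/2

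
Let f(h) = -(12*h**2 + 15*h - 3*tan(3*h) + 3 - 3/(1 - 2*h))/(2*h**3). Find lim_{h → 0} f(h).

Substitution gives 0/0 (the numerator vanishes to order 3).
Expand each term to order h^3: the coefficient of h^3 in -3·tan(3h) is -27 and in -3·1/(1 - 2h) is -24.
Lower-order terms cancel with the polynomial part, so the numerator is (-51)·h^3 + o(h^3), and the limit is (-51)/(-2) = 51/2.

51/2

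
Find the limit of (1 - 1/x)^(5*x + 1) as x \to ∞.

Let L be the limit and take ln: ln L = lim (5x + 1)·ln(1 - 1/x) = lim (5x + 1)·(-1/x + O(1/x²)) = -5.
Hence L = e^(-5).

e^(-5)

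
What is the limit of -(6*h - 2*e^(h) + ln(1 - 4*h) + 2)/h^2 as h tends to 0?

9

Substitution gives 0/0; apply L'Hôpital's rule 2 times.
After differentiating numerator and denominator 2 times the quotient is (-2*e^(h) - 16/(4*h - 1)^2)/(-2); at h = 0 this is 9.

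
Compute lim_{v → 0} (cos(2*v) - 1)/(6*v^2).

-1/3

Direct substitution gives 0/0.
Apply L'Hôpital: lim (-2*sin(2*v))/(12*v), still 0/0.
After 2 applications of L'Hôpital's rule the quotient is (-4*cos(2*v))/(12); substituting v = 0 gives -1/3.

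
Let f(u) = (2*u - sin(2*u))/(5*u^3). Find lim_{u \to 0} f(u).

4/15

Direct substitution gives 0/0.
Apply L'Hôpital: lim (2 - 2*cos(2*u))/(15*u^2), still 0/0.
Apply L'Hôpital: lim (4*sin(2*u))/(30*u), still 0/0.
After 3 applications of L'Hôpital's rule the quotient is (8*cos(2*u))/(30); substituting u = 0 gives 4/15.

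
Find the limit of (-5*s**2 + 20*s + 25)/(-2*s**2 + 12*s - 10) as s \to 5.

Since s = 5 makes numerator and denominator zero, (s - 5) divides both.
Cancelling it gives (-5*s - 5)/(2 - 2*s); now plug in s = 5 to get 15/4.

15/4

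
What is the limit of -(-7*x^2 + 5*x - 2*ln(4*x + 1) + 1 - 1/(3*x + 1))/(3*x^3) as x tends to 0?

Substitution gives 0/0; apply L'Hôpital's rule 3 times.
After differentiating numerator and denominator 3 times the quotient is (-256/(4*x + 1)^3 + 162/(3*x + 1)^4)/(-18); at x = 0 this is 47/9.

47/9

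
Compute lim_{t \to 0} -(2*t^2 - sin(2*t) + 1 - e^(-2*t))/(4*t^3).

Substitution gives 0/0; apply L'Hôpital's rule 3 times.
After differentiating numerator and denominator 3 times the quotient is (8*cos(2*t) + 8*e^(-2*t))/(-24); at t = 0 this is -2/3.

-2/3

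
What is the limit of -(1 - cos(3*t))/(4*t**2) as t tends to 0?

-9/8

Substitution gives 0/0.
Use (1 − cos u)/u² → 1/2 with u = 3t: the limit is 3²/(2·(-4)) = -9/8.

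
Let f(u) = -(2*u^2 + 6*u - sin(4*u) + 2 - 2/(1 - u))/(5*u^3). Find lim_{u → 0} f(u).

-26/15

Substitution gives 0/0; apply L'Hôpital's rule 3 times.
After differentiating numerator and denominator 3 times the quotient is (64*cos(4*u) - 12/(u - 1)^4)/(-30); at u = 0 this is -26/15.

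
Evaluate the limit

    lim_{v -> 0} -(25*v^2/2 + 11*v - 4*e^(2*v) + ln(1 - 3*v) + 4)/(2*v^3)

43/6

Substitution gives 0/0; apply L'Hôpital's rule 3 times.
After differentiating numerator and denominator 3 times the quotient is (-32*e^(2*v) + 54/(3*v - 1)^3)/(-12); at v = 0 this is 43/6.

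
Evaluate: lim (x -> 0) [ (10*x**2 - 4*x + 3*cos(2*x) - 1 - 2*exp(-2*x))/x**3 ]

Substitution gives 0/0; apply L'Hôpital's rule 3 times.
After differentiating numerator and denominator 3 times the quotient is (24*sin(2*x) + 16*e^(-2*x))/(6); at x = 0 this is 8/3.

8/3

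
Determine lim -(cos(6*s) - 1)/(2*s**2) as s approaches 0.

9

Direct substitution gives 0/0.
Apply L'Hôpital: lim (-6*sin(6*s))/(-4*s), still 0/0.
After 2 applications of L'Hôpital's rule the quotient is (-36*cos(6*s))/(-4); substituting s = 0 gives 9.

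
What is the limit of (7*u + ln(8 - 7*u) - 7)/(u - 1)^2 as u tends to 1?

-49/2

Direct substitution gives 0/0.
Apply L'Hôpital: lim (7 - 7/(8 - 7*u))/(2*u - 2), still 0/0.
After 2 applications of L'Hôpital's rule the quotient is (-49/(8 - 7*u)^2)/(2); substituting u = 1 gives -49/2.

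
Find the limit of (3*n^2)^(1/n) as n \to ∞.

Base → ∞ and exponent → 0: an ∞^0 form.
Take logs: (1/n)·ln(3·n^2) = (ln 3 + 2·ln n)/n → 0.
So the limit is e^0 = 1.

1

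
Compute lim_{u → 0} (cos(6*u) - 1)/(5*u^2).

-18/5

Direct substitution gives 0/0.
Apply L'Hôpital: lim (-6*sin(6*u))/(10*u), still 0/0.
After 2 applications of L'Hôpital's rule the quotient is (-36*cos(6*u))/(10); substituting u = 0 gives -18/5.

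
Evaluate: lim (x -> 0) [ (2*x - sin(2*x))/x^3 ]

Direct substitution gives 0/0.
Apply L'Hôpital: lim (2 - 2*cos(2*x))/(3*x^2), still 0/0.
Apply L'Hôpital: lim (4*sin(2*x))/(6*x), still 0/0.
After 3 applications of L'Hôpital's rule the quotient is (8*cos(2*x))/(6); substituting x = 0 gives 4/3.

4/3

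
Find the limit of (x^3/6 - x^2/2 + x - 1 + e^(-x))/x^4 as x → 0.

Direct substitution gives 0/0.
Apply L'Hôpital: lim (x^2/2 - x + 1 - e^(-x))/(4*x^3), still 0/0.
Apply L'Hôpital: lim (x - 1 + e^(-x))/(12*x^2), still 0/0.
Apply L'Hôpital: lim (1 - e^(-x))/(24*x), still 0/0.
After 4 applications of L'Hôpital's rule the quotient is (e^(-x))/(24); substituting x = 0 gives 1/24.

1/24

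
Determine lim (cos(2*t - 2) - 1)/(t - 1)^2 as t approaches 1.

Direct substitution gives 0/0.
Apply L'Hôpital: lim (-2*sin(2*t - 2))/(2*t - 2), still 0/0.
After 2 applications of L'Hôpital's rule the quotient is (-4*cos(2*t - 2))/(2); substituting t = 1 gives -2.

-2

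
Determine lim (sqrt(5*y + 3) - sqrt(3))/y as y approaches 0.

Substitution gives 0/0. Multiply numerator and denominator by the conjugate √(3 + 5y) + √3.
The numerator becomes (3 + 5y) − 3 = 5y, so the expression simplifies to 5/(√(3 + 5y) + √3).
Letting y → 0 gives 5/(2√3) = 5*√(3)/6.

5*√(3)/6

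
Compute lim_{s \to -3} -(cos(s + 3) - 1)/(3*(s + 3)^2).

Direct substitution gives 0/0.
Apply L'Hôpital: lim (-sin(s + 3))/(-6*s - 18), still 0/0.
After 2 applications of L'Hôpital's rule the quotient is (-cos(s + 3))/(-6); substituting s = -3 gives 1/6.

1/6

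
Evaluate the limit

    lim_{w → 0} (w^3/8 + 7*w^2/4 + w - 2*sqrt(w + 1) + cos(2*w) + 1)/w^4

143/192

Substitution gives 0/0 (the numerator vanishes to order 4).
Expand each term to order w^4: the coefficient of w^4 in cos(2w) is 2/3 and in -2·√(1 + w) is 5/64.
Lower-order terms cancel with the polynomial part, so the numerator is (143/192)·w^4 + o(w^4), and the limit is (143/192)/(1) = 143/192.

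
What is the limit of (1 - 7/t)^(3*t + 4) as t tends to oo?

e^(-21)

The base → 1 and the exponent → ∞: a 1^∞ form.
Take logarithms: (3t + 4)·ln(1 - 7/t). Since ln(1+u) ~ u for small u, this behaves like (3t)·(-7/t) → -21.
So the limit is e^(-21).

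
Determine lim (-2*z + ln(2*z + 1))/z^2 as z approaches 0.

-2

Direct substitution gives 0/0.
Apply L'Hôpital: lim (-2 + 2/(2*z + 1))/(2*z), still 0/0.
After 2 applications of L'Hôpital's rule the quotient is (-4/(2*z + 1)^2)/(2); substituting z = 0 gives -2.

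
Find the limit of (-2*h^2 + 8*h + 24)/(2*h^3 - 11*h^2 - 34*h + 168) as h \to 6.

-8/25

Direct substitution gives 0/0, so factor. Both numerator and denominator have (h - 6) as a factor.
After cancelling, the expression reduces to (-2*h - 4)/(2*h^2 + h - 28).
Substituting h = 6 gives -8/25.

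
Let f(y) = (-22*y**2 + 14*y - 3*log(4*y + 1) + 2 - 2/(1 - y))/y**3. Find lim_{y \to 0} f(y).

Substitution gives 0/0 (the numerator vanishes to order 3).
Expand each term to order y^3: the coefficient of y^3 in -3·ln(1 + 4y) is -64 and in -2·1/(1 - y) is -2.
Lower-order terms cancel with the polynomial part, so the numerator is (-66)·y^3 + o(y^3), and the limit is (-66)/(1) = -66.

-66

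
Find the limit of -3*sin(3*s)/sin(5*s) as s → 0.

Substitution gives 0/0.
Divide numerator and denominator by s: sin(3s)/s → 3 and sin(5s)/s → 5, so the limit is -3·3/5 = -9/5.

-9/5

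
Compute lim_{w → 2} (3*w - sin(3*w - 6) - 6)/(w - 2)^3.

9/2

Direct substitution gives 0/0.
Apply L'Hôpital: lim (3 - 3*cos(3*w - 6))/(3*(w - 2)^2), still 0/0.
Apply L'Hôpital: lim (9*sin(3*w - 6))/(6*w - 12), still 0/0.
After 3 applications of L'Hôpital's rule the quotient is (27*cos(3*w - 6))/(6); substituting w = 2 gives 9/2.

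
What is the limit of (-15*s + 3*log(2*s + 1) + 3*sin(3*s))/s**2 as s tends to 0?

Substitution gives 0/0; apply L'Hôpital's rule 2 times.
After differentiating numerator and denominator 2 times the quotient is (-27*sin(3*s) - 12/(2*s + 1)^2)/(2); at s = 0 this is -6.

-6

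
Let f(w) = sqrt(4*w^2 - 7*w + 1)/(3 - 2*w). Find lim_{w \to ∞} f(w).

-1

For large |w|, √(4*w^2 - 7*w + 1) ≈ √4·|w| and the denominator ≈ -2w.
Since w → +∞, |w| = w, giving √4/(-2) = -1.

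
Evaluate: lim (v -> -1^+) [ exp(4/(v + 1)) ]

∞

As v → -1⁺, 4/(v + 1) → +∞, so e^(4/(v + 1)) → ∞.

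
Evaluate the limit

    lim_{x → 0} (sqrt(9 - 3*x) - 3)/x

Substitution gives 0/0. Multiply numerator and denominator by the conjugate √(9 - 3x) + √9.
The numerator becomes (9 - 3x) − 9 = -3x, so the expression simplifies to -3/(√(9 - 3x) + √9).
Letting x → 0 gives -3/(2√9) = -1/2.

-1/2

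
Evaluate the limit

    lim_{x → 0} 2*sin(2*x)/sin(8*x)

1/2

Substitution gives 0/0.
Divide numerator and denominator by x: sin(2x)/x → 2 and sin(8x)/x → 8, so the limit is 2·2/8 = 1/2.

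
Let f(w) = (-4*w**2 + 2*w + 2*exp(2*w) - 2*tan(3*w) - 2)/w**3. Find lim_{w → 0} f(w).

-46/3

Substitution gives 0/0; apply L'Hôpital's rule 3 times.
After differentiating numerator and denominator 3 times the quotient is (16*e^(2*w) - 324*tan(3*w)^4 - 432*tan(3*w)^2 - 108)/(6); at w = 0 this is -46/3.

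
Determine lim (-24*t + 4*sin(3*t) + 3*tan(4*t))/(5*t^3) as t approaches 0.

Substitution gives 0/0; apply L'Hôpital's rule 3 times.
After differentiating numerator and denominator 3 times the quotient is (-108*cos(3*t) + 1152*tan(4*t)^4 + 1536*tan(4*t)^2 + 384)/(30); at t = 0 this is 46/5.

46/5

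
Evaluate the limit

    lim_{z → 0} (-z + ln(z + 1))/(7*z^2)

Direct substitution gives 0/0.
Apply L'Hôpital: lim (-1 + 1/(z + 1))/(14*z), still 0/0.
After 2 applications of L'Hôpital's rule the quotient is (-1/(z + 1)^2)/(14); substituting z = 0 gives -1/14.

-1/14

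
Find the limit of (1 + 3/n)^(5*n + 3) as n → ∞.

The base → 1 and the exponent → ∞: a 1^∞ form.
Take logarithms: (5n + 3)·ln(1 + 3/n). Since ln(1+u) ~ u for small u, this behaves like (5n)·(3/n) → 15.
So the limit is e^(15).

e^(15)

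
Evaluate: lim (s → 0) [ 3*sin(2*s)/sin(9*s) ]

2/3

Substitution gives 0/0.
Divide numerator and denominator by s: sin(2s)/s → 2 and sin(9s)/s → 9, so the limit is 3·2/9 = 2/3.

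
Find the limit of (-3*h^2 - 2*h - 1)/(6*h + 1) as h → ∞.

-∞

The numerator has higher degree (2 > 1); the quotient behaves like (-3/(6))·h^1 for large |h|.
As h → +∞ this diverges to -∞.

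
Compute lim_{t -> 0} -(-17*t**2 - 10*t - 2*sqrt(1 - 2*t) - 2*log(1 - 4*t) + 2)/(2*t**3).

Substitution gives 0/0 (the numerator vanishes to order 3).
Expand each term to order t^3: the coefficient of t^3 in -2·ln(1 - 4t) is 128/3 and in -2·√(1 - 2t) is 1.
Lower-order terms cancel with the polynomial part, so the numerator is (131/3)·t^3 + o(t^3), and the limit is (131/3)/(-2) = -131/6.

-131/6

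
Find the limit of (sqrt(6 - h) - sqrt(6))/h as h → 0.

-√(6)/12

A 0/0 form; rationalise with √(6 - h) + √6. This collapses the numerator to -h, leaving -1/(√(6 - h) + √6) → -1/(2√6) = -√(6)/12.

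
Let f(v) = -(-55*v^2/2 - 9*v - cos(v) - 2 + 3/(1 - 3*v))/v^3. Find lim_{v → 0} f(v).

Substitution gives 0/0; apply L'Hôpital's rule 3 times.
After differentiating numerator and denominator 3 times the quotient is (-sin(v) + 486/(3*v - 1)^4)/(-6); at v = 0 this is -81.

-81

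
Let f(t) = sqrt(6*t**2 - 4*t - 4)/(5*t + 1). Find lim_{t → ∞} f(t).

For large |t|, √(6*t^2 - 4*t - 4) ≈ √6·|t| and the denominator ≈ 5t.
Since t → +∞, |t| = t, giving √6/(5) = √(6)/5.

√(6)/5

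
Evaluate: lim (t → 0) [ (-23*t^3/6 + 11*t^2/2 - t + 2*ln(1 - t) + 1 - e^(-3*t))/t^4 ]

Substitution gives 0/0 (the numerator vanishes to order 4).
Expand each term to order t^4: the coefficient of t^4 in 2·ln(1 - t) is -1/2 and in −e^(-3t) is -27/8.
Lower-order terms cancel with the polynomial part, so the numerator is (-31/8)·t^4 + o(t^4), and the limit is (-31/8)/(1) = -31/8.

-31/8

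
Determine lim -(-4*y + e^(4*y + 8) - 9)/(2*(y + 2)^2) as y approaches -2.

-4

Direct substitution gives 0/0.
Apply L'Hôpital: lim (4*e^(4*y + 8) - 4)/(-4*y - 8), still 0/0.
After 2 applications of L'Hôpital's rule the quotient is (16*e^(4*y + 8))/(-4); substituting y = -2 gives -4.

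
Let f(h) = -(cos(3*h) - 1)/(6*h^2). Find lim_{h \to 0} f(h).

3/4

Direct substitution gives 0/0.
Apply L'Hôpital: lim (-3*sin(3*h))/(-12*h), still 0/0.
After 2 applications of L'Hôpital's rule the quotient is (-9*cos(3*h))/(-12); substituting h = 0 gives 3/4.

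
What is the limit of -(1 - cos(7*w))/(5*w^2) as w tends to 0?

Substitution gives 0/0.
Use (1 − cos u)/u² → 1/2 with u = 7w: the limit is 7²/(2·(-5)) = -49/10.

-49/10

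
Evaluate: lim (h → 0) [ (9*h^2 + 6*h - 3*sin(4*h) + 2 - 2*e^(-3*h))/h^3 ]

41

Substitution gives 0/0; apply L'Hôpital's rule 3 times.
After differentiating numerator and denominator 3 times the quotient is (192*cos(4*h) + 54*e^(-3*h))/(6); at h = 0 this is 41.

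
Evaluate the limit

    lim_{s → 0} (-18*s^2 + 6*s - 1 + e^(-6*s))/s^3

-36

Direct substitution gives 0/0.
Apply L'Hôpital: lim (-36*s + 6 - 6*e^(-6*s))/(3*s^2), still 0/0.
Apply L'Hôpital: lim (-36 + 36*e^(-6*s))/(6*s), still 0/0.
After 3 applications of L'Hôpital's rule the quotient is (-216*e^(-6*s))/(6); substituting s = 0 gives -36.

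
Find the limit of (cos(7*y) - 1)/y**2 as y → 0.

-49/2

Direct substitution gives 0/0.
Apply L'Hôpital: lim (-7*sin(7*y))/(2*y), still 0/0.
After 2 applications of L'Hôpital's rule the quotient is (-49*cos(7*y))/(2); substituting y = 0 gives -49/2.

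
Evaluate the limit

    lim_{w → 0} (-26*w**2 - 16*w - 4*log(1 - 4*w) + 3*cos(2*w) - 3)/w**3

Substitution gives 0/0 (the numerator vanishes to order 3).
Expand each term to order w^3: the coefficient of w^3 in -4·ln(1 - 4w) is 256/3 and in 3·cos(2w) is 0.
Lower-order terms cancel with the polynomial part, so the numerator is (256/3)·w^3 + o(w^3), and the limit is (256/3)/(1) = 256/3.

256/3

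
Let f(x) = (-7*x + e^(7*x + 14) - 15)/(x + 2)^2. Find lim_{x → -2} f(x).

49/2

Direct substitution gives 0/0.
Apply L'Hôpital: lim (7*e^(7*x + 14) - 7)/(2*x + 4), still 0/0.
After 2 applications of L'Hôpital's rule the quotient is (49*e^(7*x + 14))/(2); substituting x = -2 gives 49/2.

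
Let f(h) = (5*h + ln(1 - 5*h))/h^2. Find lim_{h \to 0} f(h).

Direct substitution gives 0/0.
Apply L'Hôpital: lim (5 - 5/(1 - 5*h))/(2*h), still 0/0.
After 2 applications of L'Hôpital's rule the quotient is (-25/(1 - 5*h)^2)/(2); substituting h = 0 gives -25/2.

-25/2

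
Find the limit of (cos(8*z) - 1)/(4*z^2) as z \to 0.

-8

Direct substitution gives 0/0.
Apply L'Hôpital: lim (-8*sin(8*z))/(8*z), still 0/0.
After 2 applications of L'Hôpital's rule the quotient is (-64*cos(8*z))/(8); substituting z = 0 gives -8.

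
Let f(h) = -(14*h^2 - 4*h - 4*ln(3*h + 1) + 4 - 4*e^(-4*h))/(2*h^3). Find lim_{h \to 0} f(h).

-10/3

Substitution gives 0/0; apply L'Hôpital's rule 3 times.
After differentiating numerator and denominator 3 times the quotient is (256*e^(-4*h) - 216/(3*h + 1)^3)/(-12); at h = 0 this is -10/3.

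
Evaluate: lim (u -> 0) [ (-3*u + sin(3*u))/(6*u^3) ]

-3/4

Direct substitution gives 0/0.
Apply L'Hôpital: lim (3*cos(3*u) - 3)/(18*u^2), still 0/0.
Apply L'Hôpital: lim (-9*sin(3*u))/(36*u), still 0/0.
After 3 applications of L'Hôpital's rule the quotient is (-27*cos(3*u))/(36); substituting u = 0 gives -3/4.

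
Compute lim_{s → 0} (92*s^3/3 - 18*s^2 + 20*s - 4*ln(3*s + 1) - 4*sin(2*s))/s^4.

81

Substitution gives 0/0; apply L'Hôpital's rule 4 times.
After differentiating numerator and denominator 4 times the quotient is (-64*sin(2*s) + 1944/(3*s + 1)^4)/(24); at s = 0 this is 81.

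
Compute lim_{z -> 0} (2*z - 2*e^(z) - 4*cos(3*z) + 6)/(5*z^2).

Substitution gives 0/0; apply L'Hôpital's rule 2 times.
After differentiating numerator and denominator 2 times the quotient is (-2*e^(z) + 36*cos(3*z))/(10); at z = 0 this is 17/5.

17/5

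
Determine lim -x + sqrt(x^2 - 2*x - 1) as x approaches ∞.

-1

An ∞ − ∞ form. Rationalising with the conjugate, the difference becomes (-2x - 1) / (√(x^2 - 2*x - 1) + x).
For large x the denominator behaves like 2·x, so the quotient tends to -2/2 = -1.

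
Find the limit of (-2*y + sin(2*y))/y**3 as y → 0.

-4/3

Direct substitution gives 0/0.
Apply L'Hôpital: lim (2*cos(2*y) - 2)/(3*y^2), still 0/0.
Apply L'Hôpital: lim (-4*sin(2*y))/(6*y), still 0/0.
After 3 applications of L'Hôpital's rule the quotient is (-8*cos(2*y))/(6); substituting y = 0 gives -4/3.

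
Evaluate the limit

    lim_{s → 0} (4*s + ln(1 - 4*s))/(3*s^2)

Direct substitution gives 0/0.
Apply L'Hôpital: lim (4 - 4/(1 - 4*s))/(6*s), still 0/0.
After 2 applications of L'Hôpital's rule the quotient is (-16/(1 - 4*s)^2)/(6); substituting s = 0 gives -8/3.

-8/3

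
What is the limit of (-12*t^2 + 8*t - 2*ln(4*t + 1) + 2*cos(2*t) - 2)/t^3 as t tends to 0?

-128/3

Substitution gives 0/0; apply L'Hôpital's rule 3 times.
After differentiating numerator and denominator 3 times the quotient is (16*sin(2*t) - 256/(4*t + 1)^3)/(6); at t = 0 this is -128/3.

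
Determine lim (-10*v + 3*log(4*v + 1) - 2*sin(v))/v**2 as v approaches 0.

Substitution gives 0/0 (the numerator vanishes to order 2).
Expand each term to order v^2: the coefficient of v^2 in 3·ln(1 + 4v) is -24 and in -2·sin(v) is 0.
Lower-order terms cancel with the polynomial part, so the numerator is (-24)·v^2 + o(v^2), and the limit is (-24)/(1) = -24.

-24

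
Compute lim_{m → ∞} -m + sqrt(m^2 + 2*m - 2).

1

This has the form ∞ − ∞. Multiply and divide by the conjugate √(m^2 + 2*m - 2) + m.
That gives (2m - 2) / (√(m^2 + 2*m - 2) + m).
Divide numerator and denominator by m: the limit is 2/(2·1) = 1.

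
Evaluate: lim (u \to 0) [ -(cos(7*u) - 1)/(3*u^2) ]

49/6

Direct substitution gives 0/0.
Apply L'Hôpital: lim (-7*sin(7*u))/(-6*u), still 0/0.
After 2 applications of L'Hôpital's rule the quotient is (-49*cos(7*u))/(-6); substituting u = 0 gives 49/6.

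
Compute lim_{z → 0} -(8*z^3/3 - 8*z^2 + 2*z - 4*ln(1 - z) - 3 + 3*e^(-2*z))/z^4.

-3

Substitution gives 0/0; apply L'Hôpital's rule 4 times.
After differentiating numerator and denominator 4 times the quotient is (48*e^(-2*z) + 24/(z - 1)^4)/(-24); at z = 0 this is -3.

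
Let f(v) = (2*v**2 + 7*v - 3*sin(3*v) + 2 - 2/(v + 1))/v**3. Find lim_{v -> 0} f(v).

31/2

Substitution gives 0/0; apply L'Hôpital's rule 3 times.
After differentiating numerator and denominator 3 times the quotient is (81*cos(3*v) + 12/(v + 1)^4)/(6); at v = 0 this is 31/2.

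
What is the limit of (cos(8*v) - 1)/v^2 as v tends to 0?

Direct substitution gives 0/0.
Apply L'Hôpital: lim (-8*sin(8*v))/(2*v), still 0/0.
After 2 applications of L'Hôpital's rule the quotient is (-64*cos(8*v))/(2); substituting v = 0 gives -32.

-32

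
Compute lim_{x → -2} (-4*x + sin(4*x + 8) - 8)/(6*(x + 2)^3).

Direct substitution gives 0/0.
Apply L'Hôpital: lim (4*cos(4*x + 8) - 4)/(18*(x + 2)^2), still 0/0.
Apply L'Hôpital: lim (-16*sin(4*x + 8))/(36*x + 72), still 0/0.
After 3 applications of L'Hôpital's rule the quotient is (-64*cos(4*x + 8))/(36); substituting x = -2 gives -16/9.

-16/9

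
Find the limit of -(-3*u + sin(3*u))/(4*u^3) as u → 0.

Direct substitution gives 0/0.
Apply L'Hôpital: lim (3*cos(3*u) - 3)/(-12*u^2), still 0/0.
Apply L'Hôpital: lim (-9*sin(3*u))/(-24*u), still 0/0.
After 3 applications of L'Hôpital's rule the quotient is (-27*cos(3*u))/(-24); substituting u = 0 gives 9/8.

9/8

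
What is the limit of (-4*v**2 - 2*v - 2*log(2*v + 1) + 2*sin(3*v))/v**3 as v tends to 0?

-43/3

Substitution gives 0/0 (the numerator vanishes to order 3).
Expand each term to order v^3: the coefficient of v^3 in 2·sin(3v) is -9 and in -2·ln(1 + 2v) is -16/3.
Lower-order terms cancel with the polynomial part, so the numerator is (-43/3)·v^3 + o(v^3), and the limit is (-43/3)/(1) = -43/3.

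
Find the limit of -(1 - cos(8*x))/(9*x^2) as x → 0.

-32/9

Substitution gives 0/0.
Use (1 − cos u)/u² → 1/2 with u = 8x: the limit is 8²/(2·(-9)) = -32/9.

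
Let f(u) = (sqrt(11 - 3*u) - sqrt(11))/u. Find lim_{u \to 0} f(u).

-3*√(11)/22

A 0/0 form; rationalise with √(11 - 3u) + √11. This collapses the numerator to -3u, leaving -3/(√(11 - 3u) + √11) → -3/(2√11) = -3*√(11)/22.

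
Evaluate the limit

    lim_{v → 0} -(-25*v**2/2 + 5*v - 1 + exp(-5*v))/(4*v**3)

Direct substitution gives 0/0.
Apply L'Hôpital: lim (-25*v + 5 - 5*e^(-5*v))/(-12*v^2), still 0/0.
Apply L'Hôpital: lim (-25 + 25*e^(-5*v))/(-24*v), still 0/0.
After 3 applications of L'Hôpital's rule the quotient is (-125*e^(-5*v))/(-24); substituting v = 0 gives 125/24.

125/24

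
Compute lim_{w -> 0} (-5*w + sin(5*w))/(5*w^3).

-25/6

Direct substitution gives 0/0.
Apply L'Hôpital: lim (5*cos(5*w) - 5)/(15*w^2), still 0/0.
Apply L'Hôpital: lim (-25*sin(5*w))/(30*w), still 0/0.
After 3 applications of L'Hôpital's rule the quotient is (-125*cos(5*w))/(30); substituting w = 0 gives -25/6.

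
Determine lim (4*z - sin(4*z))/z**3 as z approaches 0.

Direct substitution gives 0/0.
Apply L'Hôpital: lim (4 - 4*cos(4*z))/(3*z^2), still 0/0.
Apply L'Hôpital: lim (16*sin(4*z))/(6*z), still 0/0.
After 3 applications of L'Hôpital's rule the quotient is (64*cos(4*z))/(6); substituting z = 0 gives 32/3.

32/3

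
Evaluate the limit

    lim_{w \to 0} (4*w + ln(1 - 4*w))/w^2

Direct substitution gives 0/0.
Apply L'Hôpital: lim (4 - 4/(1 - 4*w))/(2*w), still 0/0.
After 2 applications of L'Hôpital's rule the quotient is (-16/(1 - 4*w)^2)/(2); substituting w = 0 gives -8.

-8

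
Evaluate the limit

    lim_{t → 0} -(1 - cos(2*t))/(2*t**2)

-1

Substitution gives 0/0.
Use (1 − cos u)/u² → 1/2 with u = 2t: the limit is 2²/(2·(-2)) = -1.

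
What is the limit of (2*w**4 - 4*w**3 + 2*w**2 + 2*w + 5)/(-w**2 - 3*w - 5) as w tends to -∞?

-∞

The numerator has higher degree (4 > 2); the quotient behaves like (2/(-1))·w^2 for large |w|.
As w → −∞ this diverges to -∞.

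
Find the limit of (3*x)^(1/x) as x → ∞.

Base → ∞ and exponent → 0: an ∞^0 form.
Take logs: (1/x)·ln(3·x^1) = (ln 3 + 1·ln x)/x → 0.
So the limit is e^0 = 1.

1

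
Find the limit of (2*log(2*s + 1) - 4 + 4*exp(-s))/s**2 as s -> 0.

-2

Substitution gives 0/0 (the numerator vanishes to order 2).
Expand each term to order s^2: the coefficient of s^2 in 4·e^(-s) is 2 and in 2·ln(1 + 2s) is -4.
Lower-order terms cancel with the polynomial part, so the numerator is (-2)·s^2 + o(s^2), and the limit is (-2)/(1) = -2.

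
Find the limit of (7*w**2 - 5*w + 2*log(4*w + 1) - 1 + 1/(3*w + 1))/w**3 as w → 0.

Substitution gives 0/0 (the numerator vanishes to order 3).
Expand each term to order w^3: the coefficient of w^3 in 1/(1 + 3w) is -27 and in 2·ln(1 + 4w) is 128/3.
Lower-order terms cancel with the polynomial part, so the numerator is (47/3)·w^3 + o(w^3), and the limit is (47/3)/(1) = 47/3.

47/3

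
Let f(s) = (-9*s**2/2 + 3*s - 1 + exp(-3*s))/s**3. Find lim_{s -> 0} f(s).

Direct substitution gives 0/0.
Apply L'Hôpital: lim (-9*s + 3 - 3*e^(-3*s))/(3*s^2), still 0/0.
Apply L'Hôpital: lim (-9 + 9*e^(-3*s))/(6*s), still 0/0.
After 3 applications of L'Hôpital's rule the quotient is (-27*e^(-3*s))/(6); substituting s = 0 gives -9/2.

-9/2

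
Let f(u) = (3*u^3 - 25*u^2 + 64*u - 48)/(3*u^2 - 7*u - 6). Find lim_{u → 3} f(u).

-5/11

At u = 3 both the top and bottom vanish — a removable singularity. Factoring out (u - 3) from each leaves (3*u^2 - 16*u + 16)/(3*u + 2), which at u = 3 equals -5/11.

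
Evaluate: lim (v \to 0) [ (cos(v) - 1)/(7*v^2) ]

-1/14

Direct substitution gives 0/0.
Apply L'Hôpital: lim (-sin(v))/(14*v), still 0/0.
After 2 applications of L'Hôpital's rule the quotient is (-cos(v))/(14); substituting v = 0 gives -1/14.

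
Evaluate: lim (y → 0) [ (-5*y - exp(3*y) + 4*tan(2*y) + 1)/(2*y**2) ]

Substitution gives 0/0; apply L'Hôpital's rule 2 times.
After differentiating numerator and denominator 2 times the quotient is (-9*e^(3*y) + 32*tan(2*y)/cos(2*y)^2)/(4); at y = 0 this is -9/4.

-9/4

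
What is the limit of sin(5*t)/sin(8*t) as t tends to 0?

5/8

Substitution gives 0/0.
Divide numerator and denominator by t: sin(5t)/t → 5 and sin(8t)/t → 8, so the limit is 1·5/8 = 5/8.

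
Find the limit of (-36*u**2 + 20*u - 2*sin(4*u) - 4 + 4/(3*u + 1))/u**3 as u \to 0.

-260/3

Substitution gives 0/0; apply L'Hôpital's rule 3 times.
After differentiating numerator and denominator 3 times the quotient is (128*cos(4*u) - 648/(3*u + 1)^4)/(6); at u = 0 this is -260/3.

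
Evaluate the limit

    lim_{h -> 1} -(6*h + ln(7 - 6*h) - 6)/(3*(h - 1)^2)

6

Direct substitution gives 0/0.
Apply L'Hôpital: lim (6 - 6/(7 - 6*h))/(6 - 6*h), still 0/0.
After 2 applications of L'Hôpital's rule the quotient is (-36/(7 - 6*h)^2)/(-6); substituting h = 1 gives 6.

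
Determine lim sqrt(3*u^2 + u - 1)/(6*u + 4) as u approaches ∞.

For large |u|, √(3*u^2 + u - 1) ≈ √3·|u| and the denominator ≈ 6u.
Since u → +∞, |u| = u, giving √3/(6) = √(3)/6.

√(3)/6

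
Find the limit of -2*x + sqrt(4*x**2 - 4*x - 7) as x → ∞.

-1

An ∞ − ∞ form. Rationalising with the conjugate, the difference becomes (-4x - 7) / (√(4*x^2 - 4*x - 7) + 2x).
For large x the denominator behaves like 2·2x, so the quotient tends to -4/4 = -1.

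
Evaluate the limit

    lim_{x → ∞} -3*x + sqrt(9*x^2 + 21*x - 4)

7/2

An ∞ − ∞ form. Rationalising with the conjugate, the difference becomes (21x - 4) / (√(9*x^2 + 21*x - 4) + 3x).
For large x the denominator behaves like 2·3x, so the quotient tends to 21/6 = 7/2.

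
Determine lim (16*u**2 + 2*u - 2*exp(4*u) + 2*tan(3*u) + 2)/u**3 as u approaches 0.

Substitution gives 0/0; apply L'Hôpital's rule 3 times.
After differentiating numerator and denominator 3 times the quotient is (-128*e^(4*u) + 324*tan(3*u)^4 + 432*tan(3*u)^2 + 108)/(6); at u = 0 this is -10/3.

-10/3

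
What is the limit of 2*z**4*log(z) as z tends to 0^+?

0

This is a 0·(−∞) form. Rewrite as 2·ln(z) / z^(−4) and apply L'Hôpital:
the derivative quotient is 2·(1/z) / (−4·z^(−5)) = (-2/4)·z^4 → 0.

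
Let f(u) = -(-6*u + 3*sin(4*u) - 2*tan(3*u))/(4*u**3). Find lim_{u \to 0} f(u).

Substitution gives 0/0 (the numerator vanishes to order 3).
Expand each term to order u^3: the coefficient of u^3 in -2·tan(3u) is -18 and in 3·sin(4u) is -32.
Lower-order terms cancel with the polynomial part, so the numerator is (-50)·u^3 + o(u^3), and the limit is (-50)/(-4) = 25/2.

25/2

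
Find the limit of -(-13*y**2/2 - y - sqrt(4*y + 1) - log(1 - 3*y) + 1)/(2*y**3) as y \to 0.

Substitution gives 0/0 (the numerator vanishes to order 3).
Expand each term to order y^3: the coefficient of y^3 in −ln(1 - 3y) is 9 and in −√(1 + 4y) is -4.
Lower-order terms cancel with the polynomial part, so the numerator is (5)·y^3 + o(y^3), and the limit is (5)/(-2) = -5/2.

-5/2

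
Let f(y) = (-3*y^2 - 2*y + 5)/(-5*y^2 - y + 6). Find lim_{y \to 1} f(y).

At y = 1 both the top and bottom vanish — a removable singularity. Factoring out (y - 1) from each leaves (-3*y - 5)/(-5*y - 6), which at y = 1 equals 8/11.

8/11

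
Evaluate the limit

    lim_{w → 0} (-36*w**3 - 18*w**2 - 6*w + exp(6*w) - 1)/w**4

54

Direct substitution gives 0/0.
Apply L'Hôpital: lim (-108*w^2 - 36*w + 6*e^(6*w) - 6)/(4*w^3), still 0/0.
Apply L'Hôpital: lim (-216*w + 36*e^(6*w) - 36)/(12*w^2), still 0/0.
Apply L'Hôpital: lim (216*e^(6*w) - 216)/(24*w), still 0/0.
After 4 applications of L'Hôpital's rule the quotient is (1296*e^(6*w))/(24); substituting w = 0 gives 54.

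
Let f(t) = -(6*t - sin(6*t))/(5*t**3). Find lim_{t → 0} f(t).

Direct substitution gives 0/0.
Apply L'Hôpital: lim (6 - 6*cos(6*t))/(-15*t^2), still 0/0.
Apply L'Hôpital: lim (36*sin(6*t))/(-30*t), still 0/0.
After 3 applications of L'Hôpital's rule the quotient is (216*cos(6*t))/(-30); substituting t = 0 gives -36/5.

-36/5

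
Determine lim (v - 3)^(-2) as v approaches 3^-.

∞

As v → 3⁻, (v - 3) → 0⁻, so (v - 3)^2 → 0⁺ and 1/(v - 3)^2 → ∞.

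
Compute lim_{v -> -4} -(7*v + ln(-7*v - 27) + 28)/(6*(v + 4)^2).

Direct substitution gives 0/0.
Apply L'Hôpital: lim (7 - 7/(-7*v - 27))/(-12*v - 48), still 0/0.
After 2 applications of L'Hôpital's rule the quotient is (-49/(-7*v - 27)^2)/(-12); substituting v = -4 gives 49/12.

49/12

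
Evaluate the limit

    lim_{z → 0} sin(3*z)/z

Substitution gives 0/0.
Write it as (3)·sin(3z)/(3z); since sin(u)/u → 1, the limit is 3.

3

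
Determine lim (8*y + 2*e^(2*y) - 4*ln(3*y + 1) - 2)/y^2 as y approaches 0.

Substitution gives 0/0 (the numerator vanishes to order 2).
Expand each term to order y^2: the coefficient of y^2 in -4·ln(1 + 3y) is 18 and in 2·e^(2y) is 4.
Lower-order terms cancel with the polynomial part, so the numerator is (22)·y^2 + o(y^2), and the limit is (22)/(1) = 22.

22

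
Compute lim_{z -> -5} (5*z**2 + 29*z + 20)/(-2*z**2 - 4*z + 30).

-21/16

Direct substitution gives 0/0, so factor. Both numerator and denominator have (z + 5) as a factor.
After cancelling, the expression reduces to (5*z + 4)/(6 - 2*z).
Substituting z = -5 gives -21/16.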